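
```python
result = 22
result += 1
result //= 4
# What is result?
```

Trace:
`result = 22` → result = 22
`result += 1` → result = 23
`result //= 4` → result = 5
So result = 5

Answer: 5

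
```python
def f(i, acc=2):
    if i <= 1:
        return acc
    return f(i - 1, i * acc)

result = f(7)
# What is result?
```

Accumulator trace (n, acc): (7, 2) -> (6, 14) -> (5, 84) -> (4, 420) -> (3, 1680) -> (2, 5040) -> (1, 10080) -> return 10080

Answer: 10080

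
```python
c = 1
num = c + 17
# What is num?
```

Trace:
`c = 1` → c = 1
`num = c + 17` → num = 18
So num = 18

Answer: 18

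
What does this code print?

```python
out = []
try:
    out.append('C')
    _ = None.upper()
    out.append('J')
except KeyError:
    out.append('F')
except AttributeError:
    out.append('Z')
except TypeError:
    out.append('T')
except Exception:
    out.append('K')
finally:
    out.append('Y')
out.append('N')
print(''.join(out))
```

Execution trace: 'C' (try body) → 'Z' (except AttributeError) → 'Y' (finally) → 'N' (after the try/except). Output: CZYN

Answer: CZYN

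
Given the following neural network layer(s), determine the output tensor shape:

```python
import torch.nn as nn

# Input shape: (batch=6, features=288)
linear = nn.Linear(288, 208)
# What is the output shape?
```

Input: (6, 288) -> Output: (6, 208)

Answer: (6, 208)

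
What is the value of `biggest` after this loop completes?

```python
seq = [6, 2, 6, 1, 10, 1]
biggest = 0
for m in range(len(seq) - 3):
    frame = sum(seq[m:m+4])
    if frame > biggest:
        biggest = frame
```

Max sum of 4-element window in [6, 2, 6, 1, 10, 1]
`biggest` takes the values: 0 → 15 → 19

Answer: 19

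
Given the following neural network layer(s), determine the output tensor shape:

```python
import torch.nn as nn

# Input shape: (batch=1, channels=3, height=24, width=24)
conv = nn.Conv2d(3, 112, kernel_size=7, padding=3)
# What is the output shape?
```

Input: (1, 3, 24, 24) -> Output: (1, 112, 24, 24)

Answer: (1, 112, 24, 24)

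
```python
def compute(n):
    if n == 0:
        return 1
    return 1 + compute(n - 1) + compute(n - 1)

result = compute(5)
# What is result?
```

compute(n) = 1 + 2·compute(n-1), compute(0)=1. Closed form: (1+1)·2^5 - 1 = 63.

Answer: 63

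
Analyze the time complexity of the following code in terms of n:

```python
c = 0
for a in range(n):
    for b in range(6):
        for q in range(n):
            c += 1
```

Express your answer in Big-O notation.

Each loop level contributes: n × 1 × n. Multiplying the contributions gives O(n^2).

Answer: O(n^2)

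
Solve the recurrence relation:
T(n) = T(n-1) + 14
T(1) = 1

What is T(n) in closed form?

Unrolling: T(n) = T(1) + 14·(n-1) = 1 + 14(n-1) = 14n - 13.

Answer: T(n) = 14n - 13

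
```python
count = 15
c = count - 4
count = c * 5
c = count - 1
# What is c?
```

Trace:
`count = 15` → count = 15
`c = count - 4` → c = 11
`count = c * 5` → count = 55
`c = count - 1` → c = 54
So c = 54

Answer: 54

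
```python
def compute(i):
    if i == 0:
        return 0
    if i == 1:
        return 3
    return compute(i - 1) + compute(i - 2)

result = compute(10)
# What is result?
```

Build up from base cases: compute(0)=0, compute(1)=3, compute(2)=3, compute(3)=6, compute(4)=9, compute(5)=15, compute(6)=24, ..., compute(10)=165

Answer: 165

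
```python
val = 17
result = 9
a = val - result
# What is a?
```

Trace:
`val = 17` → val = 17
`result = 9` → result = 9
`a = val - result` → a = 8
So a = 8

Answer: 8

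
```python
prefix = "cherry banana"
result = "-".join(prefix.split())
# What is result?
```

Trace:
`prefix = "cherry banana"` → prefix = 'cherry banana'
`result = "-".join(prefix.split())` → result = 'cherry-banana'
So result = 'cherry-banana'

Answer: 'cherry-banana'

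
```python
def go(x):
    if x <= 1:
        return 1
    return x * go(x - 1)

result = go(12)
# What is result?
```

go(12) = 12 * 11 * 10 * 9 * 8 * 7 * 6 * 5 * 4 * 3 * 2 * 1 = 479001600

Answer: 479001600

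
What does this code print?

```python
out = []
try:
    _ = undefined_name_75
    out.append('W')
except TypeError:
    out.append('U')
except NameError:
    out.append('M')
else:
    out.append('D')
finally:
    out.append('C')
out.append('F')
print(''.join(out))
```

Execution trace: 'M' (except NameError) → 'C' (finally) → 'F' (after the try/except). Output: MCF

Answer: MCF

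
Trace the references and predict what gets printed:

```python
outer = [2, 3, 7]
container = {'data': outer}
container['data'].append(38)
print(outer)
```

Key concept: dict holds reference to list.
Step by step:
`outer = [2, 3, 7]` → outer = [2, 3, 7]
`container = {'data': outer}` → container = {'data': [2, 3, 7]}
`container['data'].append(38)` → outer = [2, 3, 7, 38]; container = {'data': [2, 3, 7, 38]}
`print(outer)` → prints [2, 3, 7, 38]

Answer: [2, 3, 7, 38]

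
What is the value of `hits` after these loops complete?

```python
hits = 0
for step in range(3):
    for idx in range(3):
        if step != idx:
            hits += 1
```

3² - 3 (exclude diagonal)
`hits` takes the values: 0 → 1 → 2 → 3 → 4 → 5 → 6

Answer: 6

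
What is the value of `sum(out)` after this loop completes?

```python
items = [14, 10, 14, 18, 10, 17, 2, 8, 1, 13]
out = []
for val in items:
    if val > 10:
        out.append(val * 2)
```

Sum of doubled values > 10
`out` takes the values: [] → [28] → [28, 28] → [28, 28, 36] → [28, 28, 36, 34] → [28, 28, 36, 34, 26]
So `sum(out)` = 152

Answer: 152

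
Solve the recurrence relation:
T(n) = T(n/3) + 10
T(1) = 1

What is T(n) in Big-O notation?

Each step divides n by 3 and adds 10. After log_3(n) steps we reach T(1)=1. So T(n) = 10·log_3(n) + 1 = O(log n).

Answer: O(log n)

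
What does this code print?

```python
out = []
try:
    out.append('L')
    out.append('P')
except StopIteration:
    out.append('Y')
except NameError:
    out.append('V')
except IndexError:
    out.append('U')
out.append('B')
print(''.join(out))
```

Execution trace: 'L' (try body) → 'P' (try body, no exception) → 'B' (after the try/except). Output: LPB

Answer: LPB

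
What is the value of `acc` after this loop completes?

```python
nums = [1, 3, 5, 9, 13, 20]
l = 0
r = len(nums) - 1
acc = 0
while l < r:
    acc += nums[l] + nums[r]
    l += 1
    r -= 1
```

Sum of pairs from ends
`acc` takes the values: 0 → 21 → 37 → 51

Answer: 51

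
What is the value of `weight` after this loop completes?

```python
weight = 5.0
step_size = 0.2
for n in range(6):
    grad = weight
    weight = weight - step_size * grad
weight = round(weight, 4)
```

Gradient descent: w = 5.0 * (1 - 0.2)^6
`weight` takes the values: 5.0 → 4.0 → 3.2 → 2.56 → 2.048 → 1.6384 → 1.31072 → 1.3107

Answer: 1.3107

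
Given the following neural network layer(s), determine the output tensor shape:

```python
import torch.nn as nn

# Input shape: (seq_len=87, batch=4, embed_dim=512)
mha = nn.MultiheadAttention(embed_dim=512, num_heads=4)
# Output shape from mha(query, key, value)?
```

Input: (87, 4, 512) -> Output: (87, 4, 512)

Answer: (87, 4, 512)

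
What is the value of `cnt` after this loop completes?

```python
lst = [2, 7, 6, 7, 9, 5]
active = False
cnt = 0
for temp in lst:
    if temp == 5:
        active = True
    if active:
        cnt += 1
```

Count elements after first 5 in [2, 7, 6, 7, 9, 5]
`cnt` takes the values: 0 → 1

Answer: 1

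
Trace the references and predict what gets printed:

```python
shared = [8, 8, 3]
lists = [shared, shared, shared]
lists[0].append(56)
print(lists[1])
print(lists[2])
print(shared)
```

Key concept: list of same reference.
Step by step:
`shared = [8, 8, 3]` → shared = [8, 8, 3]
`lists = [shared, shared, shared]` → lists = [[8, 8, 3], [8, 8, 3], [8, 8, 3]]
`lists[0].append(56)` → shared = [8, 8, 3, 56]; lists = [[8, 8, 3, 56], [8, 8, 3, 56], [8, 8, 3, 56]]
`print(lists[1])` → prints [8, 8, 3, 56]
`print(lists[2])` → prints [8, 8, 3, 56]
`print(shared)` → prints [8, 8, 3, 56]

Answer:
[8, 8, 3, 56]
[8, 8, 3, 56]
[8, 8, 3, 56]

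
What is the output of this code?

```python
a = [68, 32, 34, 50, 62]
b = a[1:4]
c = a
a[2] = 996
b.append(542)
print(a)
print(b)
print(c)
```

Key concept: slice vs alias.
Step by step:
`a = [68, 32, 34, 50, 62]` → a = [68, 32, 34, 50, 62]
`b = a[1:4]` → b = [32, 34, 50]
`c = a` → c = [68, 32, 34, 50, 62] (same object as a)
`a[2] = 996` → a = [68, 32, 996, 50, 62] (same object as c); c = [68, 32, 996, 50, 62] (same object as a)
`b.append(542)` → b = [32, 34, 50, 542]
`print(a)` → prints [68, 32, 996, 50, 62]
`print(b)` → prints [32, 34, 50, 542]
`print(c)` → prints [68, 32, 996, 50, 62]

Answer:
[68, 32, 996, 50, 62]
[32, 34, 50, 542]
[68, 32, 996, 50, 62]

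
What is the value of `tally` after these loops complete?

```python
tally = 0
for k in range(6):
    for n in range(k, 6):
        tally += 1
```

Upper triangle: 6 + 5 + ... + 1
`tally` takes the values: 0 → 1 → 2 → 3 → 4 → 5 → 6 → 7 → 8 → 9 → 10 → 11 → 12 → 13 → 14 → 15 → 16 → 17 → 18 → 19 → 20 → 21

Answer: 21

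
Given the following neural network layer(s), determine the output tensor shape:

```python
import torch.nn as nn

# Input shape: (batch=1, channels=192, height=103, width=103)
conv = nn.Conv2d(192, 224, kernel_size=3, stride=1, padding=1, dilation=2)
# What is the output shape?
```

Input: (1, 192, 103, 103) -> Output: (1, 224, 101, 101)

Answer: (1, 224, 101, 101)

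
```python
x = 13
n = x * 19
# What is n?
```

Trace:
`x = 13` → x = 13
`n = x * 19` → n = 247
So n = 247

Answer: 247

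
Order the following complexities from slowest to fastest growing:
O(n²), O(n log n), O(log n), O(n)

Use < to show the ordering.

Ordered by growth rate: O(log n) < O(n) < O(n log n) < O(n²)

Answer: O(log n) < O(n) < O(n log n) < O(n²)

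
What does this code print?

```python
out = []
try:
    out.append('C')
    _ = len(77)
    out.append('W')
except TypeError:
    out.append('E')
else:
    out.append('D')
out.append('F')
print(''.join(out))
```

Execution trace: 'C' (try body) → 'E' (except TypeError) → 'F' (after the try/except). Output: CEF

Answer: CEF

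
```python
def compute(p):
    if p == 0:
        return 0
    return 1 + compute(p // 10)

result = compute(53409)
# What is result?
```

Count of digits of 53409: 5

Answer: 5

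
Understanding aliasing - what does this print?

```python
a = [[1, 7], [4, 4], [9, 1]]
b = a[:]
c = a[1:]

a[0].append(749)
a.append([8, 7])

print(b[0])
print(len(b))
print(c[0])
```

Key concept: slice with nested mutation.
Step by step:
`a = [[1, 7], [4, 4], [9, 1]]` → a = [[1, 7], [4, 4], [9, 1]]
`b = a[:]` → b = [[1, 7], [4, 4], [9, 1]]
`c = a[1:]` → c = [[4, 4], [9, 1]]
`a[0].append(749)` → a = [[1, 7, 749], [4, 4], [9, 1]]; b = [[1, 7, 749], [4, 4], [9, 1]]
`a.append([8, 7])` → a = [[1, 7, 749], [4, 4], [9, 1], [8, 7]]
`print(b[0])` → prints [1, 7, 749]
`print(len(b))` → prints 3
`print(c[0])` → prints [4, 4]

Answer:
[1, 7, 749]
3
[4, 4]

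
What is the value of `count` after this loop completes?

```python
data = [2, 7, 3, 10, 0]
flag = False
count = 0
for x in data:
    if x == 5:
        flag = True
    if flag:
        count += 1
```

Count elements after first 5 in [2, 7, 3, 10, 0]
`count` takes the values: 0

Answer: 0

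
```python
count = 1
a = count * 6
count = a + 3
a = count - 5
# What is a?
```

Trace:
`count = 1` → count = 1
`a = count * 6` → a = 6
`count = a + 3` → count = 9
`a = count - 5` → a = 4
So a = 4

Answer: 4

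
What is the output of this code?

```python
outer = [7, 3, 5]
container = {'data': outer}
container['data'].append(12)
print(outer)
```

Key concept: dict holds reference to list.
Step by step:
`outer = [7, 3, 5]` → outer = [7, 3, 5]
`container = {'data': outer}` → container = {'data': [7, 3, 5]}
`container['data'].append(12)` → outer = [7, 3, 5, 12]; container = {'data': [7, 3, 5, 12]}
`print(outer)` → prints [7, 3, 5, 12]

Answer: [7, 3, 5, 12]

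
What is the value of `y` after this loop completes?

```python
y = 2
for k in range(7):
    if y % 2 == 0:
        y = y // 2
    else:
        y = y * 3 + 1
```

Collatz-style transformation from 2
`y` takes the values: 2 → 1 → 4 → 2 → 1 → 4 → 2 → 1

Answer: 1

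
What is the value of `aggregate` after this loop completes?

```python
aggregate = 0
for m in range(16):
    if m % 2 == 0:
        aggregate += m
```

Sum of even numbers 0 to 15
`aggregate` takes the values: 0 → 2 → 6 → 12 → 20 → 30 → 42 → 56

Answer: 56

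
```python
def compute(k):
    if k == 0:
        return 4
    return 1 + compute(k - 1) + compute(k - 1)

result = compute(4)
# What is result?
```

compute(k) = 1 + 2·compute(k-1), compute(0)=4. Closed form: (4+1)·2^4 - 1 = 79.

Answer: 79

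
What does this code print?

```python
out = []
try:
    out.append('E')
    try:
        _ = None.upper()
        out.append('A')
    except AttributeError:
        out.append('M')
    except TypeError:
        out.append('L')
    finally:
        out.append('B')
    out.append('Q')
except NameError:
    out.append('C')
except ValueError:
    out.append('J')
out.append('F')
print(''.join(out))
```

Execution trace: 'E' (try body) → 'M' (inner except AttributeError) → 'B' (inner finally) → 'Q' (try body, no exception) → 'F' (after the try/except). Output: EMBQF

Answer: EMBQF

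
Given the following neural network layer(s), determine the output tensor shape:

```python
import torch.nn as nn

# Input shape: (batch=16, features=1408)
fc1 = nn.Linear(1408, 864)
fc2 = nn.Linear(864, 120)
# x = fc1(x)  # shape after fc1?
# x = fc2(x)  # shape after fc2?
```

Input: (16, 1408) -> after fc1: (16, 864) -> Output: (16, 120)

Answer: (16, 120)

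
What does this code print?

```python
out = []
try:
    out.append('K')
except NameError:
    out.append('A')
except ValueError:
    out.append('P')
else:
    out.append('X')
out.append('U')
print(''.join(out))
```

Execution trace: 'K' (try body, no exception) → 'X' (else) → 'U' (after the try/except). Output: KXU

Answer: KXU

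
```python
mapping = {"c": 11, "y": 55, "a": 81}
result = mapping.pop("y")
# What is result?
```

Trace:
`mapping = {"c": 11, "y": 55, "a": 81}` → mapping = {'c': 11, 'y': 55, 'a': 81}
`result = mapping.pop("y")` → mapping = {'c': 11, 'a': 81}; result = 55
So result = 55

Answer: 55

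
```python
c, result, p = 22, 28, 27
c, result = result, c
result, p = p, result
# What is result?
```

Trace:
`c, result, p = 22, 28, 27` → c = 22; result = 28; p = 27
`c, result = result, c` → c = 28; result = 22
`result, p = p, result` → result = 27; p = 22
So result = 27

Answer: 27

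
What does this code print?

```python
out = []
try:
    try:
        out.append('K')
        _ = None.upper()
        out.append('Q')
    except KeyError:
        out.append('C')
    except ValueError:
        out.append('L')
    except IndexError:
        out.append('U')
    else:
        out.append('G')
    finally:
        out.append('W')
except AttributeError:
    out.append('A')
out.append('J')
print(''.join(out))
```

Execution trace: 'K' (inner try body) → 'W' (inner finally) → 'A' (outer except AttributeError) → 'J' (after the try/except). Output: KWAJ

Answer: KWAJ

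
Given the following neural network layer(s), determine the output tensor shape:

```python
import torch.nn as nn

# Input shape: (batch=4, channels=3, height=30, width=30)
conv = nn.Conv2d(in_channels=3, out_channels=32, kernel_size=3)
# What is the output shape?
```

Input: (4, 3, 30, 30) -> Output: (4, 32, 28, 28)

Answer: (4, 32, 28, 28)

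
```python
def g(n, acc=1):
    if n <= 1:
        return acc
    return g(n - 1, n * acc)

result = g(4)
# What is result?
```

Accumulator trace (n, acc): (4, 1) -> (3, 4) -> (2, 12) -> (1, 24) -> return 24

Answer: 24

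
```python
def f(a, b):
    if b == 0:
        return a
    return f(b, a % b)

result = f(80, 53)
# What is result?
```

f(80, 53) -> f(53, 27) -> f(27, 26) -> f(26, 1) -> f(1, 0) -> 1

Answer: 1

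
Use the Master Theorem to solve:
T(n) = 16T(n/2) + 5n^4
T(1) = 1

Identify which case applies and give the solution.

a=16, b=2, f(n)=5n^4. log_2(16) = 4. Since c=4 = 4, Case 2 applies: T(n) = Θ(n^log_b(a) · log n) = O(n^4 log n).

Answer: O(n^4 log n) - Case 2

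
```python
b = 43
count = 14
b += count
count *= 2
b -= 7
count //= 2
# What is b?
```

Trace:
`b = 43` → b = 43
`count = 14` → count = 14
`b += count` → b = 57
`count *= 2` → count = 28
`b -= 7` → b = 50
`count //= 2` → count = 14
So b = 50

Answer: 50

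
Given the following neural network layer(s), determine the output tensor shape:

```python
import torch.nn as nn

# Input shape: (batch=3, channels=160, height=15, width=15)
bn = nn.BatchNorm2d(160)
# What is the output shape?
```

Input: (3, 160, 15, 15) -> Output: (3, 160, 15, 15)

Answer: (3, 160, 15, 15)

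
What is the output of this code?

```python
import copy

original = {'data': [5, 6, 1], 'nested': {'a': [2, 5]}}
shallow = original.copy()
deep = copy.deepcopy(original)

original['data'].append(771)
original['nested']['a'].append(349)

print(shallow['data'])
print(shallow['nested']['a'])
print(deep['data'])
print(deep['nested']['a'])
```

Key concept: comparing shallow vs deep copy.
Step by step:
`original = {'data': [5, 6, 1], 'nested': {'a': [2, 5]}}` → original = {'data': [5, 6, 1], 'nested': {'a': [2, 5]}}
`shallow = original.copy()` → shallow = {'data': [5, 6, 1], 'nested': {'a': [2, 5]}}
`deep = copy.deepcopy(original)` → deep = {'data': [5, 6, 1], 'nested': {'a': [2, 5]}}
`original['data'].append(771)` → original = {'data': [5, 6, 1, 771], 'nested': {'a': [2, 5]}}; shallow = {'data': [5, 6, 1, 771], 'nested': {'a': [2, 5]}}
`original['nested']['a'].append(349)` → original = {'data': [5, 6, 1, 771], 'nested': {'a': [2, 5, 349]}}; shallow = {'data': [5, 6, 1, 771], 'nested': {'a': [2, 5, 349]}}
`print(shallow['data'])` → prints [5, 6, 1, 771]
`print(shallow['nested']['a'])` → prints [2, 5, 349]
`print(deep['data'])` → prints [5, 6, 1]
`print(deep['nested']['a'])` → prints [2, 5]

Answer:
[5, 6, 1, 771]
[2, 5, 349]
[5, 6, 1]
[2, 5]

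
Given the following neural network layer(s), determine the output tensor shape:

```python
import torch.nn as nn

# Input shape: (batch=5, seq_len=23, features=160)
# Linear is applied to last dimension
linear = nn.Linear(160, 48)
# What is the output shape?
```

Input: (5, 23, 160) -> Output: (5, 23, 48)

Answer: (5, 23, 48)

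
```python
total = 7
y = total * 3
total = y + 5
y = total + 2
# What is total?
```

Trace:
`total = 7` → total = 7
`y = total * 3` → y = 21
`total = y + 5` → total = 26
`y = total + 2` → y = 28
So total = 26

Answer: 26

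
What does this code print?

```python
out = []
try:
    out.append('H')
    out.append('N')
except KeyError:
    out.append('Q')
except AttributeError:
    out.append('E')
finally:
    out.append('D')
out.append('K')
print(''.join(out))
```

Execution trace: 'H' (try body) → 'N' (try body, no exception) → 'D' (finally) → 'K' (after the try/except). Output: HNDK

Answer: HNDK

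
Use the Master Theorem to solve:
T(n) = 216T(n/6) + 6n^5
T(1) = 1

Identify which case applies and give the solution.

a=216, b=6, f(n)=6n^5. log_6(216) = 3. Since c=5 > 3 and the regularity condition holds (216(n/6)^5 = (216/6^5)n^5 with 216/6^5 < 1), Case 3 applies: T(n) = Θ(f(n)) = O(n^5).

Answer: O(n^5) - Case 3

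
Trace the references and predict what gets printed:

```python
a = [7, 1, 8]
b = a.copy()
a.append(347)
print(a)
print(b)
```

Key concept: list.copy() creates independent copy.
Step by step:
`a = [7, 1, 8]` → a = [7, 1, 8]
`b = a.copy()` → b = [7, 1, 8]
`a.append(347)` → a = [7, 1, 8, 347]
`print(a)` → prints [7, 1, 8, 347]
`print(b)` → prints [7, 1, 8]

Answer:
[7, 1, 8, 347]
[7, 1, 8]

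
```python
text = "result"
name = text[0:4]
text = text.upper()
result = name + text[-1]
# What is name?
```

Trace:
`text = "result"` → text = 'result'
`name = text[0:4]` → name = 'resu'
`text = text.upper()` → text = 'RESULT'
`result = name + text[-1]` → result = 'resuT'
So name = 'resu'

Answer: 'resu'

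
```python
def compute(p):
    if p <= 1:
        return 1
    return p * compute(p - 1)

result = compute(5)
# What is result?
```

compute(5) = 5 * 4 * 3 * 2 * 1 = 120

Answer: 120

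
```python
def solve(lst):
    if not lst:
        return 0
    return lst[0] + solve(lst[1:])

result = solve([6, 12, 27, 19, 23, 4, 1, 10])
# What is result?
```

6 + 12 + 27 + 19 + 23 + 4 + 1 + 10 + 0 = 102

Answer: 102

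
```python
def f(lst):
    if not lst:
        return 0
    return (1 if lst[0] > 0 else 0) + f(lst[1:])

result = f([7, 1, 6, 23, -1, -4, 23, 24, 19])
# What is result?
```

Count of positive elements in [7, 1, 6, 23, -1, -4, 23, 24, 19] = 7

Answer: 7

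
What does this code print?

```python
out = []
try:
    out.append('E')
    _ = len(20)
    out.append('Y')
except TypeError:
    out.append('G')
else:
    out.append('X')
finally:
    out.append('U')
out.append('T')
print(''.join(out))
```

Execution trace: 'E' (try body) → 'G' (except TypeError) → 'U' (finally) → 'T' (after the try/except). Output: EGUT

Answer: EGUT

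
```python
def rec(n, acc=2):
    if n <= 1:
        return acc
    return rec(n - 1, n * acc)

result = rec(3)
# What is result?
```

Accumulator trace (n, acc): (3, 2) -> (2, 6) -> (1, 12) -> return 12

Answer: 12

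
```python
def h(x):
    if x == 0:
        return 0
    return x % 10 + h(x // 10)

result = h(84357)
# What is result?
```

Sum of digits of 84357: 7 + 5 + 3 + 4 + 8 = 27

Answer: 27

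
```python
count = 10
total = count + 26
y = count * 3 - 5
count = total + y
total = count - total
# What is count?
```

Trace:
`count = 10` → count = 10
`total = count + 26` → total = 36
`y = count * 3 - 5` → y = 25
`count = total + y` → count = 61
`total = count - total` → total = 25
So count = 61

Answer: 61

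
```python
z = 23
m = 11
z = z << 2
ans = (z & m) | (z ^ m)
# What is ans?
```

Trace:
`z = 23` → z = 23
`m = 11` → m = 11
`z = z << 2` → z = 92
`ans = (z & m) | (z ^ m)` → ans = 95
So ans = 95

Answer: 95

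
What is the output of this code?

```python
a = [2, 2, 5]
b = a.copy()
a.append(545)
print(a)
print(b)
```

Key concept: list.copy() creates independent copy.
Step by step:
`a = [2, 2, 5]` → a = [2, 2, 5]
`b = a.copy()` → b = [2, 2, 5]
`a.append(545)` → a = [2, 2, 5, 545]
`print(a)` → prints [2, 2, 5, 545]
`print(b)` → prints [2, 2, 5]

Answer:
[2, 2, 5, 545]
[2, 2, 5]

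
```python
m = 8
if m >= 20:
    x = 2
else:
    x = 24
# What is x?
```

Trace:
`m = 8` → m = 8
`if m >= 20: ...` → m >= 20 is False, take else branch → x = 24
So x = 24

Answer: 24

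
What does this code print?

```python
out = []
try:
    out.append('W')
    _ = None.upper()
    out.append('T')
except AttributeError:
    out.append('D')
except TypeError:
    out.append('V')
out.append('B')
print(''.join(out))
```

Execution trace: 'W' (try body) → 'D' (except AttributeError) → 'B' (after the try/except). Output: WDB

Answer: WDB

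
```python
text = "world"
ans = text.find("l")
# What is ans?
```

Trace:
`text = "world"` → text = 'world'
`ans = text.find("l")` → ans = 3
So ans = 3

Answer: 3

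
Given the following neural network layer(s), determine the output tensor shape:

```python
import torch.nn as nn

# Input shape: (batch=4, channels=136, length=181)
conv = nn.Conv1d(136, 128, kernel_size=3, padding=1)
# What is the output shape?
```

Input: (4, 136, 181) -> Output: (4, 128, 181)

Answer: (4, 128, 181)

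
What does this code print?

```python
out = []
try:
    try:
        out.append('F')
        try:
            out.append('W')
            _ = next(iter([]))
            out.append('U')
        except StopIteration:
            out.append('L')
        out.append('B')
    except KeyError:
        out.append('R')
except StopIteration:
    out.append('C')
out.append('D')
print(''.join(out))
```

Execution trace: 'F' (try body) → 'W' (inner try body) → 'L' (inner except StopIteration) → 'B' (try body, no exception) → 'D' (after the try/except). Output: FWLBD

Answer: FWLBD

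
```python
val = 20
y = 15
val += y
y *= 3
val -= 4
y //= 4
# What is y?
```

Trace:
`val = 20` → val = 20
`y = 15` → y = 15
`val += y` → val = 35
`y *= 3` → y = 45
`val -= 4` → val = 31
`y //= 4` → y = 11
So y = 11

Answer: 11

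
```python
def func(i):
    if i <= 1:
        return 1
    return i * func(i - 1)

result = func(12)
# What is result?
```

func(12) = 12 * 11 * 10 * 9 * 8 * 7 * 6 * 5 * 4 * 3 * 2 * 1 = 479001600

Answer: 479001600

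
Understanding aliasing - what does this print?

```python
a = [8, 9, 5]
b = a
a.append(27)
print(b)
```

Key concept: basic list aliasing.
Step by step:
`a = [8, 9, 5]` → a = [8, 9, 5]
`b = a` → b = [8, 9, 5] (same object as a)
`a.append(27)` → a = [8, 9, 5, 27] (same object as b); b = [8, 9, 5, 27] (same object as a)
`print(b)` → prints [8, 9, 5, 27]

Answer: [8, 9, 5, 27]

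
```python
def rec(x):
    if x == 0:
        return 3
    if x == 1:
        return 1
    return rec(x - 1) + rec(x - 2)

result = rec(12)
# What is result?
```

Build up from base cases: rec(0)=3, rec(1)=1, rec(2)=4, rec(3)=5, rec(4)=9, rec(5)=14, rec(6)=23, ..., rec(12)=411

Answer: 411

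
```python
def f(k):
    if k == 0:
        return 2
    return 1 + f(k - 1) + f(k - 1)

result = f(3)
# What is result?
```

f(k) = 1 + 2·f(k-1), f(0)=2. Closed form: (2+1)·2^3 - 1 = 23.

Answer: 23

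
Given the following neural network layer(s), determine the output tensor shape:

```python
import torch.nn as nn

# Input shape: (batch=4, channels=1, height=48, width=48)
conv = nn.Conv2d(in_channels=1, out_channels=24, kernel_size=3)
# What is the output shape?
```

Input: (4, 1, 48, 48) -> Output: (4, 24, 46, 46)

Answer: (4, 24, 46, 46)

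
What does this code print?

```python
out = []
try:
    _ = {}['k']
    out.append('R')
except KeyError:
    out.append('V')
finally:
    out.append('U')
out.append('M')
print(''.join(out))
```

Execution trace: 'V' (except KeyError) → 'U' (finally) → 'M' (after the try/except). Output: VUM

Answer: VUM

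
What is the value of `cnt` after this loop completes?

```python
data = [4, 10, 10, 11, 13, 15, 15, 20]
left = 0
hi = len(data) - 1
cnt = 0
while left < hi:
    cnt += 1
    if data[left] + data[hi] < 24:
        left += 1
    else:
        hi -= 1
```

Steps to find pair summing to 24
`cnt` takes the values: 0 → 1 → 2 → 3 → 4 → 5 → 6 → 7

Answer: 7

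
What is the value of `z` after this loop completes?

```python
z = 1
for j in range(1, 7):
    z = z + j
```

Start at 1, add 1 through 6
`z` takes the values: 1 → 2 → 4 → 7 → 11 → 16 → 22

Answer: 22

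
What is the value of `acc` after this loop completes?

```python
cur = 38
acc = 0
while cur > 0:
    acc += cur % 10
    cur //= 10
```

Sum digits of 38
`acc` takes the values: 0 → 8 → 11

Answer: 11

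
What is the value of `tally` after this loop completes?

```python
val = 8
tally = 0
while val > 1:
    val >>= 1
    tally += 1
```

Count right shifts until 1
`tally` takes the values: 0 → 1 → 2 → 3

Answer: 3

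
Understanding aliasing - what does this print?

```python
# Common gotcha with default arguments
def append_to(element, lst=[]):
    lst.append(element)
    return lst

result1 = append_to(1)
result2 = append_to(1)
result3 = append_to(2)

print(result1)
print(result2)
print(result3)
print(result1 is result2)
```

Key concept: mutable default argument gotcha.
Step by step:
`result1 = append_to(1)` → result1 = [1]
`result2 = append_to(1)` → result1 = [1, 1] (same object as result2); result2 = [1, 1] (same object as result1)
`result3 = append_to(2)` → result1 = [1, 1, 2] (same object as result2, result3); result2 = [1, 1, 2] (same object as result1, result3); result3 = [1, 1, 2] (same object as result1, result2)
`print(result1)` → prints [1, 1, 2]
`print(result2)` → prints [1, 1, 2]
`print(result3)` → prints [1, 1, 2]
`print(result1 is result2)` → prints True

Answer:
[1, 1, 2]
[1, 1, 2]
[1, 1, 2]
True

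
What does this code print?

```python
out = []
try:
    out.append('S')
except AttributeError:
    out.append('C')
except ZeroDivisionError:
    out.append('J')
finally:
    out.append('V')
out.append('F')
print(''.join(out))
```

Execution trace: 'S' (try body, no exception) → 'V' (finally) → 'F' (after the try/except). Output: SVF

Answer: SVF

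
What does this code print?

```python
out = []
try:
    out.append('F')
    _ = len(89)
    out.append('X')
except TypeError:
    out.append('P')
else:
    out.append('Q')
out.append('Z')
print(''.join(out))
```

Execution trace: 'F' (try body) → 'P' (except TypeError) → 'Z' (after the try/except). Output: FPZ

Answer: FPZ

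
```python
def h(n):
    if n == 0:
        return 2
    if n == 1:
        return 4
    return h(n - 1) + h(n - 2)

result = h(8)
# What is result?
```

Build up from base cases: h(0)=2, h(1)=4, h(2)=6, h(3)=10, h(4)=16, h(5)=26, h(6)=42, ..., h(8)=110

Answer: 110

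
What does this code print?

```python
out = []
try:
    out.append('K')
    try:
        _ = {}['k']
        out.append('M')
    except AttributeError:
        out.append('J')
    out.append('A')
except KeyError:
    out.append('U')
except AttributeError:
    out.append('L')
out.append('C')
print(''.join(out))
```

Execution trace: 'K' (try body) → 'U' (except KeyError) → 'C' (after the try/except). Output: KUC

Answer: KUC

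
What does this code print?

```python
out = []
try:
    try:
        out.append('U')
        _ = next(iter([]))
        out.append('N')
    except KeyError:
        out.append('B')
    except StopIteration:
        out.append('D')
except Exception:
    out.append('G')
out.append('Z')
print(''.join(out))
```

Execution trace: 'U' (inner try body) → 'D' (inner except StopIteration) → 'Z' (after the try/except). Output: UDZ

Answer: UDZ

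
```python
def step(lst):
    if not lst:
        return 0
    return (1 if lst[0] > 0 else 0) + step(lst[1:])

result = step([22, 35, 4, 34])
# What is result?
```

Count of positive elements in [22, 35, 4, 34] = 4

Answer: 4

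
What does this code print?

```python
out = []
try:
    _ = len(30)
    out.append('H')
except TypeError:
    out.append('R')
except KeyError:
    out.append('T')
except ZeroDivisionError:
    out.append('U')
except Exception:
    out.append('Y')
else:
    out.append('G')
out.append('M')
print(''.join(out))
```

Execution trace: 'R' (except TypeError) → 'M' (after the try/except). Output: RM

Answer: RM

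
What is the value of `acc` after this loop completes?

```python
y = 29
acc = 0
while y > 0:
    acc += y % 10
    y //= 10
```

Sum digits of 29
`acc` takes the values: 0 → 9 → 11

Answer: 11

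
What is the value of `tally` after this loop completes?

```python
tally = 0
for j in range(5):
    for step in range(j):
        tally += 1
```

Triangle number: 0+1+2+...+4
`tally` takes the values: 0 → 1 → 2 → 3 → 4 → 5 → 6 → 7 → 8 → 9 → 10

Answer: 10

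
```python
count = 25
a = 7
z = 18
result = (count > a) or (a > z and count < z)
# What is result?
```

Trace:
`count = 25` → count = 25
`a = 7` → a = 7
`z = 18` → z = 18
`result = (count > a) or (a > z and count < z)` → result = True
So result = True

Answer: True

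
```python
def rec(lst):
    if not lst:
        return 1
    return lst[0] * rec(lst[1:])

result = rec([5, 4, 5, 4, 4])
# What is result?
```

Product over [5, 4, 5, 4, 4] = 5 * 4 * 5 * 4 * 4 = 1600

Answer: 1600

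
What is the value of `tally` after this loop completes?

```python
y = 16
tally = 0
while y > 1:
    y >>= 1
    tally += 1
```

Count right shifts until 1
`tally` takes the values: 0 → 1 → 2 → 3 → 4

Answer: 4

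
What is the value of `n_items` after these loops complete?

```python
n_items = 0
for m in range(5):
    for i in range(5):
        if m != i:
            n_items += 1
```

5² - 5 (exclude diagonal)
`n_items` takes the values: 0 → 1 → 2 → 3 → 4 → 5 → 6 → 7 → 8 → 9 → 10 → 11 → 12 → 13 → 14 → 15 → 16 → 17 → 18 → 19 → 20

Answer: 20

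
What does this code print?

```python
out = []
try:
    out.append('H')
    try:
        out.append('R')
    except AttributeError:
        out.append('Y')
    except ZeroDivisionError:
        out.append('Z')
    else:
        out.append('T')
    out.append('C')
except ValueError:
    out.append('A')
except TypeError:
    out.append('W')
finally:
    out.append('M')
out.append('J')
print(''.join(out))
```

Execution trace: 'H' (try body) → 'R' (inner try body, no exception) → 'T' (inner else) → 'C' (try body, no exception) → 'M' (finally) → 'J' (after the try/except). Output: HRTCMJ

Answer: HRTCMJ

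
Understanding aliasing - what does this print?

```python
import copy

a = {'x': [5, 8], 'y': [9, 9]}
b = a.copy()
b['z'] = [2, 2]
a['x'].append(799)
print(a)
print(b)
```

Key concept: shallow copy of dict with mutable values.
Step by step:
`a = {'x': [5, 8], 'y': [9, 9]}` → a = {'x': [5, 8], 'y': [9, 9]}
`b = a.copy()` → b = {'x': [5, 8], 'y': [9, 9]}
`b['z'] = [2, 2]` → b = {'x': [5, 8], 'y': [9, 9], 'z': [2, 2]}
`a['x'].append(799)` → a = {'x': [5, 8, 799], 'y': [9, 9]}; b = {'x': [5, 8, 799], 'y': [9, 9], 'z': [2, 2]}
`print(a)` → prints {'x': [5, 8, 799], 'y': [9, 9]}
`print(b)` → prints {'x': [5, 8, 799], 'y': [9, 9], 'z': [2, 2]}

Answer:
{'x': [5, 8, 799], 'y': [9, 9]}
{'x': [5, 8, 799], 'y': [9, 9], 'z': [2, 2]}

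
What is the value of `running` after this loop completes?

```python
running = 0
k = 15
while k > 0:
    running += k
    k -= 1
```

Sum 15 down to 1
`running` takes the values: 0 → 15 → 29 → 42 → 54 → 65 → 75 → 84 → 92 → 99 → 105 → 110 → 114 → 117 → 119 → 120

Answer: 120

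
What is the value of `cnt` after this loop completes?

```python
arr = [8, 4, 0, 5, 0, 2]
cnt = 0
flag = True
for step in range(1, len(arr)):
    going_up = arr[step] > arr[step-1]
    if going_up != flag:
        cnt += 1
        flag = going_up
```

Count direction changes in [8, 4, 0, 5, 0, 2]
`cnt` takes the values: 0 → 1 → 2 → 3 → 4

Answer: 4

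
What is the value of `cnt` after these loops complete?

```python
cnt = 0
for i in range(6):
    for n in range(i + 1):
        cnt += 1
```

Triangle: 1 + 2 + ... + 6
`cnt` takes the values: 0 → 1 → 2 → 3 → 4 → 5 → 6 → 7 → 8 → 9 → 10 → 11 → 12 → 13 → 14 → 15 → 16 → 17 → 18 → 19 → 20 → 21

Answer: 21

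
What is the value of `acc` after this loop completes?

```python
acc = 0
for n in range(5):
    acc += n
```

Sum of 0 to 4 = 10
`acc` takes the values: 0 → 1 → 3 → 6 → 10

Answer: 10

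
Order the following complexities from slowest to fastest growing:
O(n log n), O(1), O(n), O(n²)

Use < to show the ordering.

Ordered by growth rate: O(1) < O(n) < O(n log n) < O(n²)

Answer: O(1) < O(n) < O(n log n) < O(n²)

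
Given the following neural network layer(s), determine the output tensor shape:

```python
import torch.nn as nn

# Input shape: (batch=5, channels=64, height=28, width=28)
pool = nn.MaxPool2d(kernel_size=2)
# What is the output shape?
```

Input: (5, 64, 28, 28) -> Output: (5, 64, 14, 14)

Answer: (5, 64, 14, 14)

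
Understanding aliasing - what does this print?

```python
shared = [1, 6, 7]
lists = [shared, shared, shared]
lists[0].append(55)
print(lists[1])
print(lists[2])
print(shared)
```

Key concept: list of same reference.
Step by step:
`shared = [1, 6, 7]` → shared = [1, 6, 7]
`lists = [shared, shared, shared]` → lists = [[1, 6, 7], [1, 6, 7], [1, 6, 7]]
`lists[0].append(55)` → shared = [1, 6, 7, 55]; lists = [[1, 6, 7, 55], [1, 6, 7, 55], [1, 6, 7, 55]]
`print(lists[1])` → prints [1, 6, 7, 55]
`print(lists[2])` → prints [1, 6, 7, 55]
`print(shared)` → prints [1, 6, 7, 55]

Answer:
[1, 6, 7, 55]
[1, 6, 7, 55]
[1, 6, 7, 55]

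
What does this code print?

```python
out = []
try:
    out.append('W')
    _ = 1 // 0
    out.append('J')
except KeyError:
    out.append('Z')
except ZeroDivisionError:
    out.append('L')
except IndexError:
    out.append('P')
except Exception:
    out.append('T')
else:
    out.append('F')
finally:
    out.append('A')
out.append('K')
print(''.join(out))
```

Execution trace: 'W' (try body) → 'L' (except ZeroDivisionError) → 'A' (finally) → 'K' (after the try/except). Output: WLAK

Answer: WLAK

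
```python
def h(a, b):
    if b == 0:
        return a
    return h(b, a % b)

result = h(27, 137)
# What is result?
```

h(27, 137) -> h(137, 27) -> h(27, 2) -> h(2, 1) -> h(1, 0) -> 1

Answer: 1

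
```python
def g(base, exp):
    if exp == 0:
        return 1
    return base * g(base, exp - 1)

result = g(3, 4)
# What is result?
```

g(3, 4) = 3 * 3 * 3 * 3 = 81

Answer: 81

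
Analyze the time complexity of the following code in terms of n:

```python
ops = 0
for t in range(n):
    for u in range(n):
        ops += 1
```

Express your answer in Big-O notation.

Each loop level contributes: n × n. Multiplying the contributions gives O(n^2).

Answer: O(n^2)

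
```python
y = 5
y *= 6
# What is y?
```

Trace:
`y = 5` → y = 5
`y *= 6` → y = 30
So y = 30

Answer: 30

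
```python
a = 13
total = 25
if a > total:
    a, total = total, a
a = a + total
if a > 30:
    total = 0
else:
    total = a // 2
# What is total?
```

Trace:
`a = 13` → a = 13
`total = 25` → total = 25
`if a > total: ...` → a > total is False → no variable changes
`a = a + total` → a = 38
`if a > 30: ...` → a > 30 is True → total = 0
So total = 0

Answer: 0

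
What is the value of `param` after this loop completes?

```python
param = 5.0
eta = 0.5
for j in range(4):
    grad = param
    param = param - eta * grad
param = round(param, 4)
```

Gradient descent: w = 5.0 * (1 - 0.5)^4
`param` takes the values: 5.0 → 2.5 → 1.25 → 0.625 → 0.3125

Answer: 0.3125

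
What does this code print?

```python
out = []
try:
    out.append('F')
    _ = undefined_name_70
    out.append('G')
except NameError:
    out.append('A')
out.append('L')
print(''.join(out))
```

Execution trace: 'F' (try body) → 'A' (except NameError) → 'L' (after the try/except). Output: FAL

Answer: FAL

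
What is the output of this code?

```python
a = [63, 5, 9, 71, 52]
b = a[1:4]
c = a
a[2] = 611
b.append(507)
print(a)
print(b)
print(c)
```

Key concept: slice vs alias.
Step by step:
`a = [63, 5, 9, 71, 52]` → a = [63, 5, 9, 71, 52]
`b = a[1:4]` → b = [5, 9, 71]
`c = a` → c = [63, 5, 9, 71, 52] (same object as a)
`a[2] = 611` → a = [63, 5, 611, 71, 52] (same object as c); c = [63, 5, 611, 71, 52] (same object as a)
`b.append(507)` → b = [5, 9, 71, 507]
`print(a)` → prints [63, 5, 611, 71, 52]
`print(b)` → prints [5, 9, 71, 507]
`print(c)` → prints [63, 5, 611, 71, 52]

Answer:
[63, 5, 611, 71, 52]
[5, 9, 71, 507]
[63, 5, 611, 71, 52]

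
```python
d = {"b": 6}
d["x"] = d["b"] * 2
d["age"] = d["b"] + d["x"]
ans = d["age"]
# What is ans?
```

Trace:
`d = {"b": 6}` → d = {'b': 6}
`d["x"] = d["b"] * 2` → d = {'b': 6, 'x': 12}
`d["age"] = d["b"] + d["x"]` → d = {'b': 6, 'x': 12, 'age': 18}
`ans = d["age"]` → ans = 18
So ans = 18

Answer: 18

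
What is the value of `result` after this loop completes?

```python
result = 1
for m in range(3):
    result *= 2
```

2^3 = 8
`result` takes the values: 1 → 2 → 4 → 8

Answer: 8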